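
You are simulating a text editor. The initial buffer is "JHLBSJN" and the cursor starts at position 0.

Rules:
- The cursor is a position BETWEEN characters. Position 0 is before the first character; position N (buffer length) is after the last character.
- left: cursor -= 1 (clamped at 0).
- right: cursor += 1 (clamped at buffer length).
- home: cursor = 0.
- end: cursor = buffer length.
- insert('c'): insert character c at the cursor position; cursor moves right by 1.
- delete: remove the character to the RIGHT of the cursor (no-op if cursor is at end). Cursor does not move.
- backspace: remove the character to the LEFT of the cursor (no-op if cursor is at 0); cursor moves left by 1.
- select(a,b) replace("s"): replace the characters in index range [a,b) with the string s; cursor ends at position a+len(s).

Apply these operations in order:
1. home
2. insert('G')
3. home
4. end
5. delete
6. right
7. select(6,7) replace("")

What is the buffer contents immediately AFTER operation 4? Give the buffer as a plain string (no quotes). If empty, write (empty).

Answer: GJHLBSJN

Derivation:
After op 1 (home): buf='JHLBSJN' cursor=0
After op 2 (insert('G')): buf='GJHLBSJN' cursor=1
After op 3 (home): buf='GJHLBSJN' cursor=0
After op 4 (end): buf='GJHLBSJN' cursor=8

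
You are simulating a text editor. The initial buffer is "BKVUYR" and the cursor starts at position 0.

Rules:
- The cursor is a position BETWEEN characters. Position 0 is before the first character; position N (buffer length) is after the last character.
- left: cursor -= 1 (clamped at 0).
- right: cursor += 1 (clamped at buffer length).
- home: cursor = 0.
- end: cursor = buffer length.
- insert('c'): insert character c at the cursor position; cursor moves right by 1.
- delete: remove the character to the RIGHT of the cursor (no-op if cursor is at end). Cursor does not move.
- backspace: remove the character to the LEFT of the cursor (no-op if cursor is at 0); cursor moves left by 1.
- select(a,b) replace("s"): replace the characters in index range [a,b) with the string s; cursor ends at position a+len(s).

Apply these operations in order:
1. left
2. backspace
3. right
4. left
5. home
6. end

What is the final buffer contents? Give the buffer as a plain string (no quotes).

Answer: BKVUYR

Derivation:
After op 1 (left): buf='BKVUYR' cursor=0
After op 2 (backspace): buf='BKVUYR' cursor=0
After op 3 (right): buf='BKVUYR' cursor=1
After op 4 (left): buf='BKVUYR' cursor=0
After op 5 (home): buf='BKVUYR' cursor=0
After op 6 (end): buf='BKVUYR' cursor=6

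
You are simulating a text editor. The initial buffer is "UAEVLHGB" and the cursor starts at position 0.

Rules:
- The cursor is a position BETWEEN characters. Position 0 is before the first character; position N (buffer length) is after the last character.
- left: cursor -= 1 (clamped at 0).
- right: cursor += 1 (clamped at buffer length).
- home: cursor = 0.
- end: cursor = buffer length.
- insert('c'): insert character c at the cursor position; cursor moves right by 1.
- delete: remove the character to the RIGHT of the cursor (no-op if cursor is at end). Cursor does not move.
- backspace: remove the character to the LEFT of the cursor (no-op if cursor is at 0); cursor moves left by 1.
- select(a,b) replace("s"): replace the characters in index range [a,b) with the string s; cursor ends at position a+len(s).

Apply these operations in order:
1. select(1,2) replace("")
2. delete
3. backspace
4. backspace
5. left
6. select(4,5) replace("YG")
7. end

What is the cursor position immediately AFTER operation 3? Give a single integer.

Answer: 0

Derivation:
After op 1 (select(1,2) replace("")): buf='UEVLHGB' cursor=1
After op 2 (delete): buf='UVLHGB' cursor=1
After op 3 (backspace): buf='VLHGB' cursor=0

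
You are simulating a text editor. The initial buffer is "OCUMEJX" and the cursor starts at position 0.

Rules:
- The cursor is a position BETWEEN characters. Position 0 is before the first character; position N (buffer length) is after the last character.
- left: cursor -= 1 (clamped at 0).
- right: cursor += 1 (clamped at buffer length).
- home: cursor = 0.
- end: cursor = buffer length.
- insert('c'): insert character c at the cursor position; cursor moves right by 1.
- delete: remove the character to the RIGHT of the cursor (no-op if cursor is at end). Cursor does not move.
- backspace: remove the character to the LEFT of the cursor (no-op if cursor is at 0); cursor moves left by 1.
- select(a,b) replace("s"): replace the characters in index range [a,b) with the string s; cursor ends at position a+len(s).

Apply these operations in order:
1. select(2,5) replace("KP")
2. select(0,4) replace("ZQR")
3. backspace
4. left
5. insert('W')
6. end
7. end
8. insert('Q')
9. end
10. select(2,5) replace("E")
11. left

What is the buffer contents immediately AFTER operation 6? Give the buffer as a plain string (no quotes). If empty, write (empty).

Answer: ZWQJX

Derivation:
After op 1 (select(2,5) replace("KP")): buf='OCKPJX' cursor=4
After op 2 (select(0,4) replace("ZQR")): buf='ZQRJX' cursor=3
After op 3 (backspace): buf='ZQJX' cursor=2
After op 4 (left): buf='ZQJX' cursor=1
After op 5 (insert('W')): buf='ZWQJX' cursor=2
After op 6 (end): buf='ZWQJX' cursor=5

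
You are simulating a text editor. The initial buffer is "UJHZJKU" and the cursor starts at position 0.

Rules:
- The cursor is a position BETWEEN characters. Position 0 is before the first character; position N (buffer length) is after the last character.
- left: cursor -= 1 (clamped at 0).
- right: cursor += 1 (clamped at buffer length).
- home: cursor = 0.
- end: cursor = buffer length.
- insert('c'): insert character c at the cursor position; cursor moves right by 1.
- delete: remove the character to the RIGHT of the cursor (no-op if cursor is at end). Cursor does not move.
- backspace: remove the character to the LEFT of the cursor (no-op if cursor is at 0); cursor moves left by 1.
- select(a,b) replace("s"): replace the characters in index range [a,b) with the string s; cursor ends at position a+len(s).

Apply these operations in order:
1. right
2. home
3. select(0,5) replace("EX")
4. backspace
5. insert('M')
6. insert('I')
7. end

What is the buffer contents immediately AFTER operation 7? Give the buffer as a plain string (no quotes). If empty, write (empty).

After op 1 (right): buf='UJHZJKU' cursor=1
After op 2 (home): buf='UJHZJKU' cursor=0
After op 3 (select(0,5) replace("EX")): buf='EXKU' cursor=2
After op 4 (backspace): buf='EKU' cursor=1
After op 5 (insert('M')): buf='EMKU' cursor=2
After op 6 (insert('I')): buf='EMIKU' cursor=3
After op 7 (end): buf='EMIKU' cursor=5

Answer: EMIKU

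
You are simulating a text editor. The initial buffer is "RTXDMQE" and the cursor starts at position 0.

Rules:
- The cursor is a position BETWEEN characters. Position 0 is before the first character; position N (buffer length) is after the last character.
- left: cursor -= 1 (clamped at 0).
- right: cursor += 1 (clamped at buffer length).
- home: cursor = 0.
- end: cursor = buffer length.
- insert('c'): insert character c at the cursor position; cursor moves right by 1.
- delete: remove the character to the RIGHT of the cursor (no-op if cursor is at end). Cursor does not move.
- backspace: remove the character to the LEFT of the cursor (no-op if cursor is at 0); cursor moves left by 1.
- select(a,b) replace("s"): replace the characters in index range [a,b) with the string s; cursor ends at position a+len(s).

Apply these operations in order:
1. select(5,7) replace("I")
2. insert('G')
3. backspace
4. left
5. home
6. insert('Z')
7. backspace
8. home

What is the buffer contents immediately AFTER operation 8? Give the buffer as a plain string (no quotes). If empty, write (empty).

Answer: RTXDMI

Derivation:
After op 1 (select(5,7) replace("I")): buf='RTXDMI' cursor=6
After op 2 (insert('G')): buf='RTXDMIG' cursor=7
After op 3 (backspace): buf='RTXDMI' cursor=6
After op 4 (left): buf='RTXDMI' cursor=5
After op 5 (home): buf='RTXDMI' cursor=0
After op 6 (insert('Z')): buf='ZRTXDMI' cursor=1
After op 7 (backspace): buf='RTXDMI' cursor=0
After op 8 (home): buf='RTXDMI' cursor=0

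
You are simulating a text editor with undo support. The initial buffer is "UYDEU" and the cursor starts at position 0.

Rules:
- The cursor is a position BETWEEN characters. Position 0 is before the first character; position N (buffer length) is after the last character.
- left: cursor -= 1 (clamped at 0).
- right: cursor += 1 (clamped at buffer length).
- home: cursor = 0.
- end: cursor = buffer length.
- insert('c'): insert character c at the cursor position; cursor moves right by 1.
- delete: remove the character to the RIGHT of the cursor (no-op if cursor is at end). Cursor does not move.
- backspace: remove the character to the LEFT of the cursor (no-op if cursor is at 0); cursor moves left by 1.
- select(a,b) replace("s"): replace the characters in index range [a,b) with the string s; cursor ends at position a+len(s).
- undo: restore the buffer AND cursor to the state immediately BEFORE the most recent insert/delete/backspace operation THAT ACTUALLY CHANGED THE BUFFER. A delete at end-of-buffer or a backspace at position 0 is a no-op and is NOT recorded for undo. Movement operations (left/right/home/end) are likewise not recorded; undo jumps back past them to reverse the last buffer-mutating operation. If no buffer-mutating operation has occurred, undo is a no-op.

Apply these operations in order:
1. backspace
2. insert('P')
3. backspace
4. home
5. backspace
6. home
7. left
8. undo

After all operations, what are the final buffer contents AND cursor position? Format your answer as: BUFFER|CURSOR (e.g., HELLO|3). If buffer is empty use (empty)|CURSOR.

Answer: PUYDEU|1

Derivation:
After op 1 (backspace): buf='UYDEU' cursor=0
After op 2 (insert('P')): buf='PUYDEU' cursor=1
After op 3 (backspace): buf='UYDEU' cursor=0
After op 4 (home): buf='UYDEU' cursor=0
After op 5 (backspace): buf='UYDEU' cursor=0
After op 6 (home): buf='UYDEU' cursor=0
After op 7 (left): buf='UYDEU' cursor=0
After op 8 (undo): buf='PUYDEU' cursor=1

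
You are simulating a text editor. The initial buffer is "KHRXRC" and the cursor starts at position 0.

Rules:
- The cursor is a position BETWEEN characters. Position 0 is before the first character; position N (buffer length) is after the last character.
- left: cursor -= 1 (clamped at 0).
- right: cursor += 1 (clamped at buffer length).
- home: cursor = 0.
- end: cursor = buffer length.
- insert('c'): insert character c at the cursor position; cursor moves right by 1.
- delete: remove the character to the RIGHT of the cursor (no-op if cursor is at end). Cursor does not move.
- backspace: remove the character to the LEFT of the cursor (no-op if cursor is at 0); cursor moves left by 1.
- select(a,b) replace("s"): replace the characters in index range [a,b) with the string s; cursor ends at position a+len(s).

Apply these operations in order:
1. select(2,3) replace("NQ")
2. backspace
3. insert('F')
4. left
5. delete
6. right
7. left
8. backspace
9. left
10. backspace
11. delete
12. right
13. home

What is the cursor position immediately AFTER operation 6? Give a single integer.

After op 1 (select(2,3) replace("NQ")): buf='KHNQXRC' cursor=4
After op 2 (backspace): buf='KHNXRC' cursor=3
After op 3 (insert('F')): buf='KHNFXRC' cursor=4
After op 4 (left): buf='KHNFXRC' cursor=3
After op 5 (delete): buf='KHNXRC' cursor=3
After op 6 (right): buf='KHNXRC' cursor=4

Answer: 4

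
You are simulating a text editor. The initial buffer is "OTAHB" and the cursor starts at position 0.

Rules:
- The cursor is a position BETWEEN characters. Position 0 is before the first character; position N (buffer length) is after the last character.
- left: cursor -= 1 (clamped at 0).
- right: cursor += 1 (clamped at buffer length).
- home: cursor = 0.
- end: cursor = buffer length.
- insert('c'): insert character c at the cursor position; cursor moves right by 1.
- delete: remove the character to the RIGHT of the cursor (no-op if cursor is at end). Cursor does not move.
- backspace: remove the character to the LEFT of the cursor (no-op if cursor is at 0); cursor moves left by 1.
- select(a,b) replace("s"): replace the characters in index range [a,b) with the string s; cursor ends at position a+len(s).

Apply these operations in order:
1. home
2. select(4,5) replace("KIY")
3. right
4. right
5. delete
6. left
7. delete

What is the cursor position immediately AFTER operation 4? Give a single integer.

Answer: 7

Derivation:
After op 1 (home): buf='OTAHB' cursor=0
After op 2 (select(4,5) replace("KIY")): buf='OTAHKIY' cursor=7
After op 3 (right): buf='OTAHKIY' cursor=7
After op 4 (right): buf='OTAHKIY' cursor=7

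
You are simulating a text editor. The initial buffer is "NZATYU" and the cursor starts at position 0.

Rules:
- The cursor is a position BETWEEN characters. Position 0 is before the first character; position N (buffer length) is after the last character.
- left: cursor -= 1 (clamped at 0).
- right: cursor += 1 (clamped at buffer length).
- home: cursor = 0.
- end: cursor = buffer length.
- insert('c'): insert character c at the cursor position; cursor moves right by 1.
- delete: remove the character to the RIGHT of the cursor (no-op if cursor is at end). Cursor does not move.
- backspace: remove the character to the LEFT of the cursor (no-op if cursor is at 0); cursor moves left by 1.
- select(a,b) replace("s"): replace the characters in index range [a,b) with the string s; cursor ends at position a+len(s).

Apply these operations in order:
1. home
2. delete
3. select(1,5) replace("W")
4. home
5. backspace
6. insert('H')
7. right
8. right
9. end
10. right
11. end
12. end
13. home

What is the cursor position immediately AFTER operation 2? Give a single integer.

Answer: 0

Derivation:
After op 1 (home): buf='NZATYU' cursor=0
After op 2 (delete): buf='ZATYU' cursor=0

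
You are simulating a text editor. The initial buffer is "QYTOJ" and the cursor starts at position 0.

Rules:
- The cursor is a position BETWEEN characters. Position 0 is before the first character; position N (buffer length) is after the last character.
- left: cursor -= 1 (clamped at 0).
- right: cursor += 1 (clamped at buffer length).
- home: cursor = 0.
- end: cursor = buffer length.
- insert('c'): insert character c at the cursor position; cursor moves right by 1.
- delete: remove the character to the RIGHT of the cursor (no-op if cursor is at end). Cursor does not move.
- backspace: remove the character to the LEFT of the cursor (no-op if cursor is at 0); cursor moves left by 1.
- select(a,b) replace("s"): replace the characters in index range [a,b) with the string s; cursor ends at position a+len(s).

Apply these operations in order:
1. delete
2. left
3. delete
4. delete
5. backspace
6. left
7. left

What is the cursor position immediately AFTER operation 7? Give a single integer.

After op 1 (delete): buf='YTOJ' cursor=0
After op 2 (left): buf='YTOJ' cursor=0
After op 3 (delete): buf='TOJ' cursor=0
After op 4 (delete): buf='OJ' cursor=0
After op 5 (backspace): buf='OJ' cursor=0
After op 6 (left): buf='OJ' cursor=0
After op 7 (left): buf='OJ' cursor=0

Answer: 0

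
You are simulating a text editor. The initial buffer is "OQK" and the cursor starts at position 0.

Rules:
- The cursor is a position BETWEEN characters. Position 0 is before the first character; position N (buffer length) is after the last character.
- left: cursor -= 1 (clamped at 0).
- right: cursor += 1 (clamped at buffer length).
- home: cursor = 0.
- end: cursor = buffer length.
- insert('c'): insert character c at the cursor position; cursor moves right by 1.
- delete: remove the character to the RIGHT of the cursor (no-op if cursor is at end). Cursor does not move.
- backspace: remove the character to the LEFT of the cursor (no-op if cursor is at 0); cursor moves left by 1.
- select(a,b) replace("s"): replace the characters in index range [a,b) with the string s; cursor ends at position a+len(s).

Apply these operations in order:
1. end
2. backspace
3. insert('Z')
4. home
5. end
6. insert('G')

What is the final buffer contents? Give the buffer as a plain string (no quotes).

Answer: OQZG

Derivation:
After op 1 (end): buf='OQK' cursor=3
After op 2 (backspace): buf='OQ' cursor=2
After op 3 (insert('Z')): buf='OQZ' cursor=3
After op 4 (home): buf='OQZ' cursor=0
After op 5 (end): buf='OQZ' cursor=3
After op 6 (insert('G')): buf='OQZG' cursor=4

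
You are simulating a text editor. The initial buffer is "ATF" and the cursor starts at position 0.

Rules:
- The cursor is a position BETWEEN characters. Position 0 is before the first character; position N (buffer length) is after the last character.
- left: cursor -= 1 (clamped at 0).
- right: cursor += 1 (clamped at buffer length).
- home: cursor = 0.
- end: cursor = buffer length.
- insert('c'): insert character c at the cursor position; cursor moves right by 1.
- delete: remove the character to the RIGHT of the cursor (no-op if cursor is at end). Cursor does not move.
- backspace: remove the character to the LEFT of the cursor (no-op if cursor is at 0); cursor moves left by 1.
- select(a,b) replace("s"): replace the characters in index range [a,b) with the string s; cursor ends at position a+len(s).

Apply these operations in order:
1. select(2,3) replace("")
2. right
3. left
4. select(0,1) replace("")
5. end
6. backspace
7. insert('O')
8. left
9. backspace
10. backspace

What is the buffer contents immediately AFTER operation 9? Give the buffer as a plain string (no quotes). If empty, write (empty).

Answer: O

Derivation:
After op 1 (select(2,3) replace("")): buf='AT' cursor=2
After op 2 (right): buf='AT' cursor=2
After op 3 (left): buf='AT' cursor=1
After op 4 (select(0,1) replace("")): buf='T' cursor=0
After op 5 (end): buf='T' cursor=1
After op 6 (backspace): buf='(empty)' cursor=0
After op 7 (insert('O')): buf='O' cursor=1
After op 8 (left): buf='O' cursor=0
After op 9 (backspace): buf='O' cursor=0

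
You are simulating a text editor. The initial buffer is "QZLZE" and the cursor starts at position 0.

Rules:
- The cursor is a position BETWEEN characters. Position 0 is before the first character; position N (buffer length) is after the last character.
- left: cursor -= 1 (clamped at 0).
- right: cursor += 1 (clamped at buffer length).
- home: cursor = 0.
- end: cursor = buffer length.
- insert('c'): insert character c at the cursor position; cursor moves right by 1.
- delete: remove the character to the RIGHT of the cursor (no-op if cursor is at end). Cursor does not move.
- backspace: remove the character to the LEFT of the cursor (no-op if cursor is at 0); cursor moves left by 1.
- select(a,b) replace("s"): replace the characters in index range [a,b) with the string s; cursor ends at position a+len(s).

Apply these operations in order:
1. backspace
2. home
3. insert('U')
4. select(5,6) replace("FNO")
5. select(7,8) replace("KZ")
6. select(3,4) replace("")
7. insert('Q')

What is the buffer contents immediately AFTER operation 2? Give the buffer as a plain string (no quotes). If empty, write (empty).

After op 1 (backspace): buf='QZLZE' cursor=0
After op 2 (home): buf='QZLZE' cursor=0

Answer: QZLZE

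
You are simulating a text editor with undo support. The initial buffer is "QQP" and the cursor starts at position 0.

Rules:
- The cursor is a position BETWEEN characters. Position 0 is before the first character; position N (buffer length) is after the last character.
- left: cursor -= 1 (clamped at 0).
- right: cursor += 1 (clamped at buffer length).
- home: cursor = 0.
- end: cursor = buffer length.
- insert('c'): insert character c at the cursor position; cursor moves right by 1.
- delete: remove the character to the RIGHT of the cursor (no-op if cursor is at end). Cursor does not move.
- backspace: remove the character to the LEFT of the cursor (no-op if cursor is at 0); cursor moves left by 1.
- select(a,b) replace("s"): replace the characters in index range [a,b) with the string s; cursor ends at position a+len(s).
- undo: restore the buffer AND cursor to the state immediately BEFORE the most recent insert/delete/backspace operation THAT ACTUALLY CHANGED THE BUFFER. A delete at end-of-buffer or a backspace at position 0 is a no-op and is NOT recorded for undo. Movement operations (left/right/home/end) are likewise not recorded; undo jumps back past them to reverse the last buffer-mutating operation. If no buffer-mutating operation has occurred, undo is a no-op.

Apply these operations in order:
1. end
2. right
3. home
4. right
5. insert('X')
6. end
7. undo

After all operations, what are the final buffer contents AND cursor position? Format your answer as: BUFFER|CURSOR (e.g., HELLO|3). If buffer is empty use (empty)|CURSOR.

Answer: QQP|1

Derivation:
After op 1 (end): buf='QQP' cursor=3
After op 2 (right): buf='QQP' cursor=3
After op 3 (home): buf='QQP' cursor=0
After op 4 (right): buf='QQP' cursor=1
After op 5 (insert('X')): buf='QXQP' cursor=2
After op 6 (end): buf='QXQP' cursor=4
After op 7 (undo): buf='QQP' cursor=1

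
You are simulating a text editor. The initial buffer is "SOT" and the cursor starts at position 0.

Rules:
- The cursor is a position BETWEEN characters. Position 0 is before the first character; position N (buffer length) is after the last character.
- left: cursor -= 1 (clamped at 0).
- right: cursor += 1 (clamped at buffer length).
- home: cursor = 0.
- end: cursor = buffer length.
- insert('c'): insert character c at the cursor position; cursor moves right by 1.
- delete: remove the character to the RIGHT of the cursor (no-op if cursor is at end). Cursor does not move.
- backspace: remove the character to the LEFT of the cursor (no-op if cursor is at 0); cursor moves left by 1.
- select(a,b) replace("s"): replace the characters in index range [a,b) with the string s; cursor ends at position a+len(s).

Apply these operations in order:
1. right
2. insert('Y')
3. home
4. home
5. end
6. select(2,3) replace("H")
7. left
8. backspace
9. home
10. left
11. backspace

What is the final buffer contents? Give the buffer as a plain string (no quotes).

After op 1 (right): buf='SOT' cursor=1
After op 2 (insert('Y')): buf='SYOT' cursor=2
After op 3 (home): buf='SYOT' cursor=0
After op 4 (home): buf='SYOT' cursor=0
After op 5 (end): buf='SYOT' cursor=4
After op 6 (select(2,3) replace("H")): buf='SYHT' cursor=3
After op 7 (left): buf='SYHT' cursor=2
After op 8 (backspace): buf='SHT' cursor=1
After op 9 (home): buf='SHT' cursor=0
After op 10 (left): buf='SHT' cursor=0
After op 11 (backspace): buf='SHT' cursor=0

Answer: SHT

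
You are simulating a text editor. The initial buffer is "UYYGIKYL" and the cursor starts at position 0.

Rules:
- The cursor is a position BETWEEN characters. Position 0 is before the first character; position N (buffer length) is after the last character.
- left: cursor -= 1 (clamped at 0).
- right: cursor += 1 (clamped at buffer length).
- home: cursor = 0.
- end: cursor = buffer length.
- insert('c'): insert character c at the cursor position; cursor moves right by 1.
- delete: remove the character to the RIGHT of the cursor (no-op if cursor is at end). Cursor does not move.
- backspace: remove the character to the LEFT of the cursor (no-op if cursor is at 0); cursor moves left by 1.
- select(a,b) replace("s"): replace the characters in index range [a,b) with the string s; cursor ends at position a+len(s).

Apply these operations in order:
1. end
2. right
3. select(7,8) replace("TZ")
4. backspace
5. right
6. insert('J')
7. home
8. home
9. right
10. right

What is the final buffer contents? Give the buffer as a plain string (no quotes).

After op 1 (end): buf='UYYGIKYL' cursor=8
After op 2 (right): buf='UYYGIKYL' cursor=8
After op 3 (select(7,8) replace("TZ")): buf='UYYGIKYTZ' cursor=9
After op 4 (backspace): buf='UYYGIKYT' cursor=8
After op 5 (right): buf='UYYGIKYT' cursor=8
After op 6 (insert('J')): buf='UYYGIKYTJ' cursor=9
After op 7 (home): buf='UYYGIKYTJ' cursor=0
After op 8 (home): buf='UYYGIKYTJ' cursor=0
After op 9 (right): buf='UYYGIKYTJ' cursor=1
After op 10 (right): buf='UYYGIKYTJ' cursor=2

Answer: UYYGIKYTJ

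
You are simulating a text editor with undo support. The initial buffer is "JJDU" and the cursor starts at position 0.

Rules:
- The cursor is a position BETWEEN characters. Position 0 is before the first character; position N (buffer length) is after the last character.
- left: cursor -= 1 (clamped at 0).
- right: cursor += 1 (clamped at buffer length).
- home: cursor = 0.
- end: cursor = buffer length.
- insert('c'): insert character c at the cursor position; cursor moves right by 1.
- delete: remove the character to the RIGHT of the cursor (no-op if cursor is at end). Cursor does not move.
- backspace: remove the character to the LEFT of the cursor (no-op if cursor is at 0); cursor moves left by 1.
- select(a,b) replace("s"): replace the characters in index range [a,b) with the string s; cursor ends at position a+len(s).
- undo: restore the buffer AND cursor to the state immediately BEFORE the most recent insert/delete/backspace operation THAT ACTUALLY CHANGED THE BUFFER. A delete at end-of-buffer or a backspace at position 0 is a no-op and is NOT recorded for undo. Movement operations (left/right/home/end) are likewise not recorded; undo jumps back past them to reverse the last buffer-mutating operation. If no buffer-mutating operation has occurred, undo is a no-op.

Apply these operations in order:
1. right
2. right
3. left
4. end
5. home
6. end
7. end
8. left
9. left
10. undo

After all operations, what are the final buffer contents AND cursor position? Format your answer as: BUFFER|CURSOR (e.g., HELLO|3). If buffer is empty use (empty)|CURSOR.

After op 1 (right): buf='JJDU' cursor=1
After op 2 (right): buf='JJDU' cursor=2
After op 3 (left): buf='JJDU' cursor=1
After op 4 (end): buf='JJDU' cursor=4
After op 5 (home): buf='JJDU' cursor=0
After op 6 (end): buf='JJDU' cursor=4
After op 7 (end): buf='JJDU' cursor=4
After op 8 (left): buf='JJDU' cursor=3
After op 9 (left): buf='JJDU' cursor=2
After op 10 (undo): buf='JJDU' cursor=2

Answer: JJDU|2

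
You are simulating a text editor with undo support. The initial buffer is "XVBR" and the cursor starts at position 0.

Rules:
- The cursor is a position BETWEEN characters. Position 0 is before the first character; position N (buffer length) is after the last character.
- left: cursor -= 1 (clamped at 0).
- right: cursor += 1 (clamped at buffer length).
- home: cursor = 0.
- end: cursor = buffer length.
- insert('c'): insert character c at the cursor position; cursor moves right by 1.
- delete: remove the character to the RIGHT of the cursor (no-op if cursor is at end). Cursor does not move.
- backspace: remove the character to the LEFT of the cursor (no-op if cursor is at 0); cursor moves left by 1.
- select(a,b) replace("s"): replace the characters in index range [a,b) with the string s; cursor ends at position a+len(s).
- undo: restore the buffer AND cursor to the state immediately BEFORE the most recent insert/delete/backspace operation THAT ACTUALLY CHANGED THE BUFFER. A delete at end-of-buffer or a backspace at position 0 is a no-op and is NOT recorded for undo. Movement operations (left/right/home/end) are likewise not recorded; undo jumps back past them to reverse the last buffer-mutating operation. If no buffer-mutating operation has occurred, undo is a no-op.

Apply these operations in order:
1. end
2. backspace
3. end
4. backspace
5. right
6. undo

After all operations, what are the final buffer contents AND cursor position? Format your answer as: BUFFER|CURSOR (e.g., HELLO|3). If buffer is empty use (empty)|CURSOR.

After op 1 (end): buf='XVBR' cursor=4
After op 2 (backspace): buf='XVB' cursor=3
After op 3 (end): buf='XVB' cursor=3
After op 4 (backspace): buf='XV' cursor=2
After op 5 (right): buf='XV' cursor=2
After op 6 (undo): buf='XVB' cursor=3

Answer: XVB|3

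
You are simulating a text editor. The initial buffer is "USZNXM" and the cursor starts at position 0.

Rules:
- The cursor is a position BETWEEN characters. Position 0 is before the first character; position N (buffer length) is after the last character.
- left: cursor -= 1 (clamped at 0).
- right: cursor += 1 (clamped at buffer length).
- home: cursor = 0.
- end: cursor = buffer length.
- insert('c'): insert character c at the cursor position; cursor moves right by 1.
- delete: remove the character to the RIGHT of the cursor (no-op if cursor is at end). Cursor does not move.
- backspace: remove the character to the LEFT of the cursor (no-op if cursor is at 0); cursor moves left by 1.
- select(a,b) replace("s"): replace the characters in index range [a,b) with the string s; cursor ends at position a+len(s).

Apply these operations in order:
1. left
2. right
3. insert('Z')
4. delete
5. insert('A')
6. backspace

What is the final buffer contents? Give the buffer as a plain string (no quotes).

After op 1 (left): buf='USZNXM' cursor=0
After op 2 (right): buf='USZNXM' cursor=1
After op 3 (insert('Z')): buf='UZSZNXM' cursor=2
After op 4 (delete): buf='UZZNXM' cursor=2
After op 5 (insert('A')): buf='UZAZNXM' cursor=3
After op 6 (backspace): buf='UZZNXM' cursor=2

Answer: UZZNXM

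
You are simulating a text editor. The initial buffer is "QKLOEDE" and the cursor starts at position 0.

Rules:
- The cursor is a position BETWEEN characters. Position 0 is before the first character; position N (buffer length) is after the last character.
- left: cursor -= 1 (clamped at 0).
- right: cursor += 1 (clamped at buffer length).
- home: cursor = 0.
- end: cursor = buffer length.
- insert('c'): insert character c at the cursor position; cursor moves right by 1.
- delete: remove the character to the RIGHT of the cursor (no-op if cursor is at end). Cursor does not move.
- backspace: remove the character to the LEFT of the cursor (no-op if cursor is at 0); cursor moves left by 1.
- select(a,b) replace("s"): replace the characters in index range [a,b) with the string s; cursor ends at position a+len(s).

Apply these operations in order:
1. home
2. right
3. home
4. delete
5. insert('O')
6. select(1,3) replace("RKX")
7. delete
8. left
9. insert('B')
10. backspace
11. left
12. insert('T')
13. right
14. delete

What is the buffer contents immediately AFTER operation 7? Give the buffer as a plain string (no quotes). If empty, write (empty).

Answer: ORKXEDE

Derivation:
After op 1 (home): buf='QKLOEDE' cursor=0
After op 2 (right): buf='QKLOEDE' cursor=1
After op 3 (home): buf='QKLOEDE' cursor=0
After op 4 (delete): buf='KLOEDE' cursor=0
After op 5 (insert('O')): buf='OKLOEDE' cursor=1
After op 6 (select(1,3) replace("RKX")): buf='ORKXOEDE' cursor=4
After op 7 (delete): buf='ORKXEDE' cursor=4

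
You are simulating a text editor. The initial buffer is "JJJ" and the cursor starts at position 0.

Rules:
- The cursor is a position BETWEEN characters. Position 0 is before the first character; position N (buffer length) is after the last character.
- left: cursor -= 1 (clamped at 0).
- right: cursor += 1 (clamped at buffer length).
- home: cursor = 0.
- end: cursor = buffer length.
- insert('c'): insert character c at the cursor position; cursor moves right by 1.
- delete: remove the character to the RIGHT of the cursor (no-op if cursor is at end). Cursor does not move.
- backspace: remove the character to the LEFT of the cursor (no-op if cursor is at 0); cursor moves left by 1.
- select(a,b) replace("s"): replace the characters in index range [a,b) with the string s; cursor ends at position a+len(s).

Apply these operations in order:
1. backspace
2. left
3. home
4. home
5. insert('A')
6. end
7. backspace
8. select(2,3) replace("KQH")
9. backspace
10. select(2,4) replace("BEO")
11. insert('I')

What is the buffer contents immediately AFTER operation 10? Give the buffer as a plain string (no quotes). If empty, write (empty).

After op 1 (backspace): buf='JJJ' cursor=0
After op 2 (left): buf='JJJ' cursor=0
After op 3 (home): buf='JJJ' cursor=0
After op 4 (home): buf='JJJ' cursor=0
After op 5 (insert('A')): buf='AJJJ' cursor=1
After op 6 (end): buf='AJJJ' cursor=4
After op 7 (backspace): buf='AJJ' cursor=3
After op 8 (select(2,3) replace("KQH")): buf='AJKQH' cursor=5
After op 9 (backspace): buf='AJKQ' cursor=4
After op 10 (select(2,4) replace("BEO")): buf='AJBEO' cursor=5

Answer: AJBEO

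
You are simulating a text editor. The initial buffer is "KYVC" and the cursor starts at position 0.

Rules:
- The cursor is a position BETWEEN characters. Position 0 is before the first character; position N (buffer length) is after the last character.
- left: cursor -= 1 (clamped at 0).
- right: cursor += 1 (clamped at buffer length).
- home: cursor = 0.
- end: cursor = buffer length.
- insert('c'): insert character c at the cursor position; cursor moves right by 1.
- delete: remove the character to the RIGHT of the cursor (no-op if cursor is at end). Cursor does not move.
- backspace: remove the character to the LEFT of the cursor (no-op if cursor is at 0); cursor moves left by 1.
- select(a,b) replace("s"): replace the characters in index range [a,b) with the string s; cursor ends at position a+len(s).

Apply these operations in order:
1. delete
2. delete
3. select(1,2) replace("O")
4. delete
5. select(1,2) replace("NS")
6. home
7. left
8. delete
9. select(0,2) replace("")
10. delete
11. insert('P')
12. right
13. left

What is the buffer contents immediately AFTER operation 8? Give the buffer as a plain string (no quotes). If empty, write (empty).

After op 1 (delete): buf='YVC' cursor=0
After op 2 (delete): buf='VC' cursor=0
After op 3 (select(1,2) replace("O")): buf='VO' cursor=2
After op 4 (delete): buf='VO' cursor=2
After op 5 (select(1,2) replace("NS")): buf='VNS' cursor=3
After op 6 (home): buf='VNS' cursor=0
After op 7 (left): buf='VNS' cursor=0
After op 8 (delete): buf='NS' cursor=0

Answer: NS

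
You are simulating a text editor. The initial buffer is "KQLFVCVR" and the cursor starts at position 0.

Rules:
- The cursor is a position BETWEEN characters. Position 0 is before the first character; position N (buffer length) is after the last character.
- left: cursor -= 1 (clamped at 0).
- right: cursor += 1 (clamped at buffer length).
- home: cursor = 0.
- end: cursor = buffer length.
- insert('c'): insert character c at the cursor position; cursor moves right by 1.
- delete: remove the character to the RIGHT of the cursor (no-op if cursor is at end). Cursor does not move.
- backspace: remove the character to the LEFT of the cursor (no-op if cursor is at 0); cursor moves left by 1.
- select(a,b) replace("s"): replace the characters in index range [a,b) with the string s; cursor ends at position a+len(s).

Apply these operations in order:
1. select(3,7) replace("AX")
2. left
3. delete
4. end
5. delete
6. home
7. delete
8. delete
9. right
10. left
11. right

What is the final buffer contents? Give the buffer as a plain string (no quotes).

Answer: LAR

Derivation:
After op 1 (select(3,7) replace("AX")): buf='KQLAXR' cursor=5
After op 2 (left): buf='KQLAXR' cursor=4
After op 3 (delete): buf='KQLAR' cursor=4
After op 4 (end): buf='KQLAR' cursor=5
After op 5 (delete): buf='KQLAR' cursor=5
After op 6 (home): buf='KQLAR' cursor=0
After op 7 (delete): buf='QLAR' cursor=0
After op 8 (delete): buf='LAR' cursor=0
After op 9 (right): buf='LAR' cursor=1
After op 10 (left): buf='LAR' cursor=0
After op 11 (right): buf='LAR' cursor=1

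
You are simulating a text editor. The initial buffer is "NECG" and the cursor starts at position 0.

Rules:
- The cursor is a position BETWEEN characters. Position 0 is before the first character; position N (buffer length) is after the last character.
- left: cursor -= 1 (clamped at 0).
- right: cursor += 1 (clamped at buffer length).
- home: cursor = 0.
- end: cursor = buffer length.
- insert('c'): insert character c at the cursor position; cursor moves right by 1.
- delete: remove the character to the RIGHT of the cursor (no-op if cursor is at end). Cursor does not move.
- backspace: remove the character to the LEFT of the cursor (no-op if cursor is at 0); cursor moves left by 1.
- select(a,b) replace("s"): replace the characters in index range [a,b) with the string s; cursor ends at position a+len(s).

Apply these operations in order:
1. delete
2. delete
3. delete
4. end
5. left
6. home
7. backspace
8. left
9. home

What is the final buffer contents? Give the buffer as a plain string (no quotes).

After op 1 (delete): buf='ECG' cursor=0
After op 2 (delete): buf='CG' cursor=0
After op 3 (delete): buf='G' cursor=0
After op 4 (end): buf='G' cursor=1
After op 5 (left): buf='G' cursor=0
After op 6 (home): buf='G' cursor=0
After op 7 (backspace): buf='G' cursor=0
After op 8 (left): buf='G' cursor=0
After op 9 (home): buf='G' cursor=0

Answer: G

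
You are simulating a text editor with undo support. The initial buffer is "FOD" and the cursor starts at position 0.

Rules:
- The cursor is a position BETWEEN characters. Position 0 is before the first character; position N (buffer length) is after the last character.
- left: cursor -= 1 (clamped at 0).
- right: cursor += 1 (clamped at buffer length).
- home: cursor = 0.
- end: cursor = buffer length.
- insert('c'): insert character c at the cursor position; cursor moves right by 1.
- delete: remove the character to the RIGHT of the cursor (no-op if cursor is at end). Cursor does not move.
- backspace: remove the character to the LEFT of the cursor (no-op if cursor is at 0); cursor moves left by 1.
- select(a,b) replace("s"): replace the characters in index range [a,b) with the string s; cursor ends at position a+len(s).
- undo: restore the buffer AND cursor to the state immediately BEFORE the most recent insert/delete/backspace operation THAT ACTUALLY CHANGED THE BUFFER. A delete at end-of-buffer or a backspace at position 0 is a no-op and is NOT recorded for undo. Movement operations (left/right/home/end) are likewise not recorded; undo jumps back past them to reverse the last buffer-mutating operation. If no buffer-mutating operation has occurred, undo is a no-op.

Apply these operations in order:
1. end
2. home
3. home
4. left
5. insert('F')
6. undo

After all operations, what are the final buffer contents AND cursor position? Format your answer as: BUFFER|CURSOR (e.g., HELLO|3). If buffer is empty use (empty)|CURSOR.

After op 1 (end): buf='FOD' cursor=3
After op 2 (home): buf='FOD' cursor=0
After op 3 (home): buf='FOD' cursor=0
After op 4 (left): buf='FOD' cursor=0
After op 5 (insert('F')): buf='FFOD' cursor=1
After op 6 (undo): buf='FOD' cursor=0

Answer: FOD|0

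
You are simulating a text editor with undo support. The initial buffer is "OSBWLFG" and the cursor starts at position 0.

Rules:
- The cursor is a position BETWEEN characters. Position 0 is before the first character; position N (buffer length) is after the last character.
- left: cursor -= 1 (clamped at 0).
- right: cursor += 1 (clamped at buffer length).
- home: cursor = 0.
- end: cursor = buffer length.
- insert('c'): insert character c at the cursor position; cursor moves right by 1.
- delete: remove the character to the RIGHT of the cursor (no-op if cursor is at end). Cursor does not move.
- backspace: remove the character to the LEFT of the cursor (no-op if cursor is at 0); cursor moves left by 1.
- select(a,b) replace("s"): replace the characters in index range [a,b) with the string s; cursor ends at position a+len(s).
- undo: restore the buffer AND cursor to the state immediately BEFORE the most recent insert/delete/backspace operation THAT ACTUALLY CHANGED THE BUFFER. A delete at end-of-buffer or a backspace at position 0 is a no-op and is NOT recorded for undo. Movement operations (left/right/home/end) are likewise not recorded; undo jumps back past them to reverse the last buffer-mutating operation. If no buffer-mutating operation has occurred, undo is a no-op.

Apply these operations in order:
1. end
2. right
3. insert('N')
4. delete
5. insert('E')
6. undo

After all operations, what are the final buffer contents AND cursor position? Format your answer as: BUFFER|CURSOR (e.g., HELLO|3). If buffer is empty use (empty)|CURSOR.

Answer: OSBWLFGN|8

Derivation:
After op 1 (end): buf='OSBWLFG' cursor=7
After op 2 (right): buf='OSBWLFG' cursor=7
After op 3 (insert('N')): buf='OSBWLFGN' cursor=8
After op 4 (delete): buf='OSBWLFGN' cursor=8
After op 5 (insert('E')): buf='OSBWLFGNE' cursor=9
After op 6 (undo): buf='OSBWLFGN' cursor=8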